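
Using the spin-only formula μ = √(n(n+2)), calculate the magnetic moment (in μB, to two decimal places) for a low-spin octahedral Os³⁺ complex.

Group 8 minus oxidation state +3 gives a d⁵ configuration for Os³⁺.
Configuration: t2g^5 e_g^0 → 1 unpaired electron.
μ(spin-only) = √[1(1+2)] = √3 ≈ 1.73 μB.

1.73 μB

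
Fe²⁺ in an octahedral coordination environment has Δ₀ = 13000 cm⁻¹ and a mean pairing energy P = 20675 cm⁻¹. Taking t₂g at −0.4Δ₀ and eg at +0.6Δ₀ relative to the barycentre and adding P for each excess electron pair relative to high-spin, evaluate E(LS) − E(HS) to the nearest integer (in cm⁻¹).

Fe is in group 8, so Fe²⁺ is d⁶ (8 − 2 = 6).
In the high-spin limit (t₂g⁴ eg²) the orbital term is -0.4Δ₀ = -5200 cm⁻¹, with no excess pairing.
For low-spin the configuration is t₂g⁶ eg⁰: orbital energy -2.4 × 13000 = -31200 cm⁻¹, and 2 additional pairs relative to high-spin add 41350 cm⁻¹, giving 10150 cm⁻¹.
E(LS) − E(HS) = 10150 − (-5200) = 15350 cm⁻¹.

15350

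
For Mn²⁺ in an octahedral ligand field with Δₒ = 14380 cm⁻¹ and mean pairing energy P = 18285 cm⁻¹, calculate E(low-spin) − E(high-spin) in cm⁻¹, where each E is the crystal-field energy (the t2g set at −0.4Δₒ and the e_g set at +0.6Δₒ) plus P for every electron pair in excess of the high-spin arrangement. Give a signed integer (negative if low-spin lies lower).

Group 7 minus oxidation state +2 gives a d⁵ configuration for Mn²⁺.
High-spin: t2g^3 e_g^2, CFSE = 0.0Δₒ = 0 cm⁻¹.
For low-spin the configuration is t2g^5 e_g^0: orbital energy -2.0 × 14380 = -28760 cm⁻¹, and 2 additional pairs relative to high-spin add 36570 cm⁻¹, giving 7810 cm⁻¹.
Thus E(LS) − E(HS) = 7810 cm⁻¹.

7810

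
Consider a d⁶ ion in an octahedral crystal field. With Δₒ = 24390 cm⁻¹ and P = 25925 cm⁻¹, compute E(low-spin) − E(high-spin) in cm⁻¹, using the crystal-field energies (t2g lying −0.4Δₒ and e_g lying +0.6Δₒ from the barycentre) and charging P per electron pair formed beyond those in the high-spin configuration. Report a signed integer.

High-spin: t2g^4 e_g^2, CFSE = -0.4Δₒ = -9756 cm⁻¹.
For low-spin the configuration is t2g^6 e_g^0: orbital energy -2.4 × 24390 = -58536 cm⁻¹, and 2 additional pairs relative to high-spin add 51850 cm⁻¹, giving -6686 cm⁻¹.
The difference is -6686 − (-9756) = 3070 cm⁻¹, so high-spin lies lower.

3070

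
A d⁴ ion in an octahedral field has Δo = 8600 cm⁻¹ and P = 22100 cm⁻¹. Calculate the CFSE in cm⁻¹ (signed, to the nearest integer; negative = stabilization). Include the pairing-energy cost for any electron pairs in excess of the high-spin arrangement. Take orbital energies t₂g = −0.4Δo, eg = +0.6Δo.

-5160

With Δo < P the complex is high-spin.
That gives t₂g³ eg¹.
Orbital CFSE = -0.6Δo = -0.6 × 8600 = -5160 cm⁻¹.
High-spin has no excess pairs, so no pairing correction applies.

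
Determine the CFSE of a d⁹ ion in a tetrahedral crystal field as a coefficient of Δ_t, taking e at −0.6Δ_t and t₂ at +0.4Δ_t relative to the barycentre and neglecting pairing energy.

Tetrahedral splitting is small, so the complex is high-spin.
Configuration: e⁴ t₂⁵.
CFSE = 4(-0.6Δ_t) + 5(0.4Δ_t) = -2.4Δ_t + 2.0Δ_t = -0.4Δ_t.

-0.4 Δ_t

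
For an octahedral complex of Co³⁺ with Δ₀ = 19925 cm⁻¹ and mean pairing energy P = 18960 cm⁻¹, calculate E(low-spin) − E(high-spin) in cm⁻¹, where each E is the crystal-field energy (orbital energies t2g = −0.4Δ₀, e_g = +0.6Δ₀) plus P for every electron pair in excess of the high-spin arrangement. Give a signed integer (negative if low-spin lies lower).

Co is in group 9, so Co³⁺ is d⁶ (9 − 3 = 6).
In the high-spin limit (t2g^4 e_g^2) the orbital term is -0.4Δ₀ = -7970 cm⁻¹, with no excess pairing.
Low-spin: t2g^6 e_g^0, orbital CFSE = -2.4Δ₀ = -47820 cm⁻¹; plus 2 excess pairs × P = +37920 cm⁻¹; total -9900 cm⁻¹.
E(LS) − E(HS) = -9900 − (-7970) = -1930 cm⁻¹.

-1930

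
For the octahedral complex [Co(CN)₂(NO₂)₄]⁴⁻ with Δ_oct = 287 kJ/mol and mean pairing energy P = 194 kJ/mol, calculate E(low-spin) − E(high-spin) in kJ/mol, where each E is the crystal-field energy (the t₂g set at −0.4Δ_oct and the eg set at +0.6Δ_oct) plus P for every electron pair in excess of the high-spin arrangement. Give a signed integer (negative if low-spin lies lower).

-93

Ligand charges: 2×(-1) from CN⁻ and 4×(-1) from NO₂⁻ sum to -6; with overall charge -4, Co is +2.
Group 9 minus oxidation state +2 gives a d⁷ configuration for Co²⁺.
In the high-spin limit (t₂g⁵ eg²) the orbital term is -0.8Δ_oct = -230 kJ/mol, with no excess pairing.
For low-spin the configuration is t₂g⁶ eg¹: orbital energy -1.8 × 287 = -517 kJ/mol, and 1 additional pair relative to high-spin adds 194 kJ/mol, giving -323 kJ/mol.
The difference is -323 − (-230) = -93 kJ/mol, so low-spin lies lower.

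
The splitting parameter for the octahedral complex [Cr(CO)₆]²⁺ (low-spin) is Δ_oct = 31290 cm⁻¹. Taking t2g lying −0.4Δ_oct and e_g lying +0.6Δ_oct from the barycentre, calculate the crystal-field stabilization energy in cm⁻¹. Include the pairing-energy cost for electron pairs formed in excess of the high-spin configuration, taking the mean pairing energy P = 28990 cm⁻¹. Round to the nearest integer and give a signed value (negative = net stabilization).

-21074

CO is neutral, so the +2 overall charge sits on Cr: oxidation state +2.
Cr²⁺: group 6, so d-count = 6 − 2 = 4.
Electron filling gives t2g^4 e_g^0.
Orbital CFSE = 4(-0.4) + 0(0.6) = -1.6Δ_oct = -1.6 × 31290 = -50064 cm⁻¹.
High-spin d⁴ would be t2g^3 e_g^1 with 0 pairs; low-spin has 1, so 1 excess pair costs +1P = +28990 cm⁻¹.
Overall CFSE = -50064 + 28990 = -21074 cm⁻¹.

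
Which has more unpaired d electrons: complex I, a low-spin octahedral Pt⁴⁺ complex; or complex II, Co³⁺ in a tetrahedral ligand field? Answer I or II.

I: Group 10 minus oxidation state +4 gives a d⁶ configuration for Pt⁴⁺; t₂g⁶ eg⁰ → 0 unpaired.
II: Co is in group 9, so Co³⁺ is d⁶ (9 − 3 = 6); With tetrahedral geometry the complex is necessarily high-spin; e^3 t2^3 → 4 unpaired.
So II has more unpaired electrons.

II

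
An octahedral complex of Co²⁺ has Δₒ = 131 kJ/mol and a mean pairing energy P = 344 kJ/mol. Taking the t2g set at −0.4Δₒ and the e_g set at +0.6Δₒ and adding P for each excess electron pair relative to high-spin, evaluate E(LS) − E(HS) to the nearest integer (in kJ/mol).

Co sits in group 9; removing 2 electrons leaves Co²⁺ with 9 − 2 = 7 d electrons.
High-spin d⁷ fills as t2g^5 e_g^2 with CFSE 5(−0.4) + 2(+0.6) = -0.8Δₒ = -105 kJ/mol.
Low-spin t2g^6 e_g^1 gives -1.8Δₒ = -236 kJ/mol, but forming 1 extra pair costs 1P = 344 kJ/mol, so E(LS) = -236 + 344 = 108 kJ/mol.
E(LS) − E(HS) = 108 − (-105) = 213 kJ/mol.

213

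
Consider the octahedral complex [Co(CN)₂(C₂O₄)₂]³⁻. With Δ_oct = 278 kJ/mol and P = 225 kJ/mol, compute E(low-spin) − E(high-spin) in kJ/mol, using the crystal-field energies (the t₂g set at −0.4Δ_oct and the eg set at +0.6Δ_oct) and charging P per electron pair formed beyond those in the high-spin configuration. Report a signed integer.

Ligand charges: 2×(-1) from CN⁻ and 2×(-2) from C₂O₄²⁻ sum to -6; with overall charge -3, Co is +3.
Co³⁺: group 9, so d-count = 9 − 3 = 6.
High-spin: t₂g⁴ eg², CFSE = -0.4Δ_oct = -111 kJ/mol.
For low-spin the configuration is t₂g⁶ eg⁰: orbital energy -2.4 × 278 = -667 kJ/mol, and 2 additional pairs relative to high-spin add 450 kJ/mol, giving -217 kJ/mol.
Thus E(LS) − E(HS) = -106 kJ/mol.

-106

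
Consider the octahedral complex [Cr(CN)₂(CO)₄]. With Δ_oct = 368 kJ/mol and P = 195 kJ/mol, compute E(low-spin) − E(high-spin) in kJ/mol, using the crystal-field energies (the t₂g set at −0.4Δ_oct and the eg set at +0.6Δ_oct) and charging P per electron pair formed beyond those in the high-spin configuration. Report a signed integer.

-173

Ligand charges: 2×(-1) from CN⁻ and 4×(+0) from CO sum to -2; with overall charge +0, Cr is +2.
Cr is in group 6, so Cr²⁺ is d⁴ (6 − 2 = 4).
In the high-spin limit (t₂g³ eg¹) the orbital term is -0.6Δ_oct = -221 kJ/mol, with no excess pairing.
Low-spin: t₂g⁴ eg⁰, orbital CFSE = -1.6Δ_oct = -589 kJ/mol; plus 1 excess pair × P = +195 kJ/mol; total -394 kJ/mol.
The difference is -394 − (-221) = -173 kJ/mol, so low-spin lies lower.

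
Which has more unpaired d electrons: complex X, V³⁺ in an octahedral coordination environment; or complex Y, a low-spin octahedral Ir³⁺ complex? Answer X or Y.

X

X: V³⁺: group 5, so d-count = 5 − 3 = 2; t2g^2 e_g^0 → 2 unpaired.
Y: Ir is in group 9, so Ir³⁺ is d⁶ (9 − 3 = 6); t₂g⁶ eg⁰ → 0 unpaired.
So X has more unpaired electrons.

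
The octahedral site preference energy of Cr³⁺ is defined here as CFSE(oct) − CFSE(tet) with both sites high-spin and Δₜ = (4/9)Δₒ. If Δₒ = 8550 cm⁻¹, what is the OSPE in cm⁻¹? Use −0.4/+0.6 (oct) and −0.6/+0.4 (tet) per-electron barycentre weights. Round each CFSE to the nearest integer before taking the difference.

-7220

Cr is in group 6, so Cr³⁺ is d³ (6 − 3 = 3).
Octahedral (high-spin): t₂g³ eg⁰, CFSE = 3(−0.4) + 0(+0.6) = -1.2Δₒ = -1.2 × 8550 = -10260 cm⁻¹.
Tetrahedral: e² t₂¹, CFSE = 2(−0.6) + 1(+0.4) = -0.8Δₜ = -0.8 × (4/9) × 8550 = -3040 cm⁻¹.
OSPE = -10260 − (-3040) = -7220 cm⁻¹.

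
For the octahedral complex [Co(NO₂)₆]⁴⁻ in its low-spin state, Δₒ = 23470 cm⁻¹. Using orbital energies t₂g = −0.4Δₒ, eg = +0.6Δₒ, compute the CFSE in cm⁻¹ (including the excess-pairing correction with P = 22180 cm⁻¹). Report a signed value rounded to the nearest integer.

Each NO₂⁻ contributes -1; 6 × (-1) = -6. With overall charge -4, Co is in the +2 oxidation state.
Group 9 minus oxidation state +2 gives a d⁷ configuration for Co²⁺.
Configuration: t₂g⁶ eg¹.
Orbital CFSE = 6(-0.4) + 1(0.6) = -1.8Δₒ = -1.8 × 23470 = -42246 cm⁻¹.
Relative to high-spin t₂g⁵ eg² (2 paired), the low-spin configuration has 1 additional pair, contributing +1 × 22180 = +22180 cm⁻¹.
Overall CFSE = -42246 + 22180 = -20066 cm⁻¹.

-20066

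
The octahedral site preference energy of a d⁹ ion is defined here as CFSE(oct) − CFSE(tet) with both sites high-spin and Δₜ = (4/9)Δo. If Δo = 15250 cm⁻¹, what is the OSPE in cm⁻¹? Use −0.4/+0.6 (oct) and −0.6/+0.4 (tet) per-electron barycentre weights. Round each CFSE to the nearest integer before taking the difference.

-6439

Octahedral (high-spin): t₂g⁶ eg³, CFSE = 6(−0.4) + 3(+0.6) = -0.6Δo = -0.6 × 15250 = -9150 cm⁻¹.
Tetrahedral: e⁴ t₂⁵, CFSE = 4(−0.6) + 5(+0.4) = -0.4Δₜ = -0.4 × (4/9) × 15250 = -2711 cm⁻¹.
Subtracting, OSPE = -9150 − (-2711) = -6439 cm⁻¹.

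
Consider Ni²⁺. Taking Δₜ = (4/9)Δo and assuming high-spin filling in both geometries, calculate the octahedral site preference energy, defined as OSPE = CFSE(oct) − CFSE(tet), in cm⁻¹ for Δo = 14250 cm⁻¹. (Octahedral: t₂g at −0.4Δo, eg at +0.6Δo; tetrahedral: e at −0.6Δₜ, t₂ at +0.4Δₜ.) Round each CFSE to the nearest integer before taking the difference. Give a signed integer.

-12033

Ni is in group 10, so Ni²⁺ is d⁸ (10 − 2 = 8).
Octahedral high-spin t2g^6 e_g^2: CFSE = -1.2 × 14250 = -17100 cm⁻¹.
In a tetrahedral site the filling is e^4 t2^4: CFSE(tet) = -0.8Δₜ = -0.8 × (4/9)(14250) = -5067 cm⁻¹.
OSPE = -17100 − (-5067) = -12033 cm⁻¹.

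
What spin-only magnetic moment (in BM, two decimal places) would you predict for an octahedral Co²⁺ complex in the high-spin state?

3.87 BM

Co²⁺: group 9, so d-count = 9 − 2 = 7.
Configuration: t2g^5 e_g^2 → 3 unpaired electrons.
μ(spin-only) = √[3(3+2)] = √15 ≈ 3.87 BM.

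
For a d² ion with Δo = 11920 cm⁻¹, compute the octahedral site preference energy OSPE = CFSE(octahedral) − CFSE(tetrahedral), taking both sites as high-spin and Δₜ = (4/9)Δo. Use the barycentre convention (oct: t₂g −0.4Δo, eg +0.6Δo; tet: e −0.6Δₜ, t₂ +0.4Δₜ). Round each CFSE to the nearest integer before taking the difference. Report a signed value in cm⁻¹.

In an octahedral site d² (HS) is t2g^2 e_g^0, giving CFSE(oct) = -0.8Δo = -9536 cm⁻¹.
Tetrahedral e^2 t2^0 gives -1.2Δₜ = -1.2 × (4/9) × 11920 = -6357 cm⁻¹.
OSPE = CFSE(oct) − CFSE(tet) = -9536 − (-6357) = -3179 cm⁻¹.

-3179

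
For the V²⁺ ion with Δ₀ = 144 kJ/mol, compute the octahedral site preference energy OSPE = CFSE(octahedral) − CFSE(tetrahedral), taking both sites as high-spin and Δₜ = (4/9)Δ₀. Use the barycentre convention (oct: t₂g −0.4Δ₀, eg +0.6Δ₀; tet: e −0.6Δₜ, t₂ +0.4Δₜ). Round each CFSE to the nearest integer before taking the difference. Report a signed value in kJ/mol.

-122

Group 5 minus oxidation state +2 gives a d³ configuration for V²⁺.
Octahedral (high-spin): t₂g³ eg⁰, CFSE = 3(−0.4) + 0(+0.6) = -1.2Δ₀ = -1.2 × 144 = -173 kJ/mol.
Tetrahedral e² t₂¹ gives -0.8Δₜ = -0.8 × (4/9) × 144 = -51 kJ/mol.
OSPE = CFSE(oct) − CFSE(tet) = -173 − (-51) = -122 kJ/mol.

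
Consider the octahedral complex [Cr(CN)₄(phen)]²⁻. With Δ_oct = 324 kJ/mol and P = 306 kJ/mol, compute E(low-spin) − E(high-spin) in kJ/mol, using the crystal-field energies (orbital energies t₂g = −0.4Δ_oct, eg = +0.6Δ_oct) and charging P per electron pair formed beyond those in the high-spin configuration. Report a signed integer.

Ligand charges: 4×(-1) from CN⁻ and 1×(+0) from phen sum to -4; with overall charge -2, Cr is +2.
Cr²⁺: group 6, so d-count = 6 − 2 = 4.
In the high-spin limit (t₂g³ eg¹) the orbital term is -0.6Δ_oct = -194 kJ/mol, with no excess pairing.
For low-spin the configuration is t₂g⁴ eg⁰: orbital energy -1.6 × 324 = -518 kJ/mol, and 1 additional pair relative to high-spin adds 306 kJ/mol, giving -212 kJ/mol.
The difference is -212 − (-194) = -18 kJ/mol, so low-spin lies lower.

-18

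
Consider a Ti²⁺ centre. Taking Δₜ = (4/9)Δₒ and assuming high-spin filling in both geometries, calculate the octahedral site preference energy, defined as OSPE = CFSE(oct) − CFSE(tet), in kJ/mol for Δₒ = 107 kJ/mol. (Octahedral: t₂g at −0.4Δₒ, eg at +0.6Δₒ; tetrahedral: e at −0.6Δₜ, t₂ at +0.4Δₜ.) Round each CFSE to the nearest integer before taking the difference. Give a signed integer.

Group 4 minus oxidation state +2 gives a d² configuration for Ti²⁺.
Octahedral (high-spin): t₂g² eg⁰, CFSE = 2(−0.4) + 0(+0.6) = -0.8Δₒ = -0.8 × 107 = -86 kJ/mol.
Tetrahedral e² t₂⁰ gives -1.2Δₜ = -1.2 × (4/9) × 107 = -57 kJ/mol.
OSPE = -86 − (-57) = -29 kJ/mol.

-29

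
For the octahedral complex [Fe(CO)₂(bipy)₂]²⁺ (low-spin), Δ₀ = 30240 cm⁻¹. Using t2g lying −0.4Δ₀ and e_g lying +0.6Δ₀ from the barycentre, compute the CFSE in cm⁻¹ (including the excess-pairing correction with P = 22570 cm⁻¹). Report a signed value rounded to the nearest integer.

Ligand charges: 2×(+0) from CO and 2×(+0) from bipy sum to +0; with overall charge +2, Fe is +2.
Fe is in group 8, so Fe²⁺ is d⁶ (8 − 2 = 6).
The d⁶ electrons fill as t2g^6 e_g^0.
The orbital stabilization is -2.4Δ₀ = -2.4 × 30240 = -72576 cm⁻¹.
Pairing penalty: 3 pairs vs 1 in the high-spin reference → 2 extra × P = 45140 cm⁻¹.
Overall CFSE = -72576 + 45140 = -27436 cm⁻¹.

-27436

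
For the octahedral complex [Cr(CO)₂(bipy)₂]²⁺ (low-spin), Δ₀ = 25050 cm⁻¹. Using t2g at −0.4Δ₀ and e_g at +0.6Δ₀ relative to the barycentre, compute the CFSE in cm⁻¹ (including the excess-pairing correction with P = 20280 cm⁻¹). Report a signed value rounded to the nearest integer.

-19800

Ligand charges: 2×(+0) from CO and 2×(+0) from bipy sum to +0; with overall charge +2, Cr is +2.
Group 6 minus oxidation state +2 gives a d⁴ configuration for Cr²⁺.
The d⁴ electrons fill as t2g^4 e_g^0.
CFSE(orbital) = 4×(-0.4Δ₀) + 0×(0.6Δ₀) = -1.6Δ₀; with Δ₀ = 25050 cm⁻¹ that is -40080 cm⁻¹.
Pairing penalty: 1 pair vs 0 in the high-spin reference → 1 extra × P = 20280 cm⁻¹.
Combining: -40080 + 20280 = -19800 cm⁻¹.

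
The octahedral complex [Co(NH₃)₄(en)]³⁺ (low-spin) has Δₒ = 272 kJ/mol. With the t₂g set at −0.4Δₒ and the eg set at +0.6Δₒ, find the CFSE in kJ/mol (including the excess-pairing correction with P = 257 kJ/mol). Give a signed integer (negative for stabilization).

-139

Ligand charges: 4×(+0) from NH₃ and 1×(+0) from en sum to +0; with overall charge +3, Co is +3.
Co is in group 9, so Co³⁺ is d⁶ (9 − 3 = 6).
Configuration: t₂g⁶ eg⁰.
CFSE(orbital) = 6×(-0.4Δₒ) + 0×(0.6Δₒ) = -2.4Δₒ; with Δₒ = 272 kJ/mol that is -653 kJ/mol.
High-spin d⁶ would be t₂g⁴ eg² with 1 pair; low-spin has 3, so 2 excess pairs cost +2P = +514 kJ/mol.
Combining: -653 + 514 = -139 kJ/mol.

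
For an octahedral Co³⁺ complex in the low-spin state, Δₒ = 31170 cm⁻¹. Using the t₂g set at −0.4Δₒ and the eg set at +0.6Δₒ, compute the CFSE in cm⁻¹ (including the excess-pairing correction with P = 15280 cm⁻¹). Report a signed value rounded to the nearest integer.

Co sits in group 9; removing 3 electrons leaves Co³⁺ with 9 − 3 = 6 d electrons.
The d⁶ electrons fill as t₂g⁶ eg⁰.
Orbital CFSE = 6(-0.4) + 0(0.6) = -2.4Δₒ = -2.4 × 31170 = -74808 cm⁻¹.
Pairing penalty: 3 pairs vs 1 in the high-spin reference → 2 extra × P = 30560 cm⁻¹.
Net CFSE = -74808 + 30560 = -44248 cm⁻¹.

-44248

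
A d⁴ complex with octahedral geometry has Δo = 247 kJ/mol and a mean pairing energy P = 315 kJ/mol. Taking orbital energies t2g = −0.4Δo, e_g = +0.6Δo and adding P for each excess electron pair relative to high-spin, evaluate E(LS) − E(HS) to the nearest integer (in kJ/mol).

High-spin: t2g^3 e_g^1, CFSE = -0.6Δo = -148 kJ/mol.
For low-spin the configuration is t2g^4 e_g^0: orbital energy -1.6 × 247 = -395 kJ/mol, and 1 additional pair relative to high-spin adds 315 kJ/mol, giving -80 kJ/mol.
Thus E(LS) − E(HS) = 68 kJ/mol.

68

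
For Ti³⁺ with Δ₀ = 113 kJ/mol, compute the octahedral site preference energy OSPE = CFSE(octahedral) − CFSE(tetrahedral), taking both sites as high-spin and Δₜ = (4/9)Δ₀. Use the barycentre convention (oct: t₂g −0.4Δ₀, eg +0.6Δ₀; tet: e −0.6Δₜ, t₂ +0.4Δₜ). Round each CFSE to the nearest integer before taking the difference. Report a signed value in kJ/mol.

Ti³⁺: group 4, so d-count = 4 − 3 = 1.
Octahedral high-spin t2g^1 e_g^0: CFSE = -0.4 × 113 = -45 kJ/mol.
Tetrahedral: e^1 t2^0, CFSE = 1(−0.6) + 0(+0.4) = -0.6Δₜ = -0.6 × (4/9) × 113 = -30 kJ/mol.
OSPE = -45 − (-30) = -15 kJ/mol.

-15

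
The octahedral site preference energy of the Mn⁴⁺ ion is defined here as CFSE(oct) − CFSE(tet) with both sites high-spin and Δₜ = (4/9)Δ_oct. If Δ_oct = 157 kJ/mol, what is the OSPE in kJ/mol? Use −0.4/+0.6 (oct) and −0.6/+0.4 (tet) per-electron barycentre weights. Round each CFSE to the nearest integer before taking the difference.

-132

Mn⁴⁺: group 7, so d-count = 7 − 4 = 3.
Octahedral (high-spin): t2g^3 e_g^0, CFSE = 3(−0.4) + 0(+0.6) = -1.2Δ_oct = -1.2 × 157 = -188 kJ/mol.
Tetrahedral: e^2 t2^1, CFSE = 2(−0.6) + 1(+0.4) = -0.8Δₜ = -0.8 × (4/9) × 157 = -56 kJ/mol.
OSPE = -188 − (-56) = -132 kJ/mol.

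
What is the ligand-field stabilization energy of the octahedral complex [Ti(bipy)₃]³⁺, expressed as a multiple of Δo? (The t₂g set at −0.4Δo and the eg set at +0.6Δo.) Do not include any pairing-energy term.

-0.4 Δo

bipy is neutral, so the +3 overall charge sits on Ti: oxidation state +3.
Ti is in group 4, so Ti³⁺ is d¹ (4 − 3 = 1).
Configuration: t₂g¹ eg⁰.
CFSE = 1(-0.4Δo) + 0(0.6Δo) = -0.4Δo + 0.0Δo = -0.4Δo.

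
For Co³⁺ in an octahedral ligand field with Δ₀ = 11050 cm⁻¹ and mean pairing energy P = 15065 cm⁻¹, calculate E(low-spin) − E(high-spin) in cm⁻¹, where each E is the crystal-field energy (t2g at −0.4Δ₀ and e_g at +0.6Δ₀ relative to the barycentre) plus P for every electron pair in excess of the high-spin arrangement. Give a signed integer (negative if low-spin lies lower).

8030

Co³⁺: group 9, so d-count = 9 − 3 = 6.
High-spin d⁶ fills as t2g^4 e_g^2 with CFSE 4(−0.4) + 2(+0.6) = -0.4Δ₀ = -4420 cm⁻¹.
For low-spin the configuration is t2g^6 e_g^0: orbital energy -2.4 × 11050 = -26520 cm⁻¹, and 2 additional pairs relative to high-spin add 30130 cm⁻¹, giving 3610 cm⁻¹.
Thus E(LS) − E(HS) = 8030 cm⁻¹.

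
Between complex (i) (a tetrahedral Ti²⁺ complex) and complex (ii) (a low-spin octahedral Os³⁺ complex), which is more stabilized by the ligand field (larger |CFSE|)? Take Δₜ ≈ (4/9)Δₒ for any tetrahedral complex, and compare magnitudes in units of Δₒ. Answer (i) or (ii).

(i): Group 4 minus oxidation state +2 gives a d² configuration for Ti²⁺; Tetrahedral splitting is small, so the complex is high-spin; e² t₂⁰, CFSE = -1.2Δₜ ≈ -0.53Δₒ.
(ii): Os³⁺: group 8, so d-count = 8 − 3 = 5; t2g^5 e_g^0, CFSE = -2.0Δₒ.
So (ii) has the larger |CFSE|.

(ii)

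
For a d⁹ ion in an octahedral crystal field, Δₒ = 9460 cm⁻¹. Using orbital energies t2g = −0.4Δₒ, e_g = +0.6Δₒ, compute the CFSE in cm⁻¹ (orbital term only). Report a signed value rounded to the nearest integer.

Electron filling gives t2g^6 e_g^3.
CFSE(orbital) = 6×(-0.4Δₒ) + 3×(0.6Δₒ) = -0.6Δₒ; with Δₒ = 9460 cm⁻¹ that is -5676 cm⁻¹.

-5676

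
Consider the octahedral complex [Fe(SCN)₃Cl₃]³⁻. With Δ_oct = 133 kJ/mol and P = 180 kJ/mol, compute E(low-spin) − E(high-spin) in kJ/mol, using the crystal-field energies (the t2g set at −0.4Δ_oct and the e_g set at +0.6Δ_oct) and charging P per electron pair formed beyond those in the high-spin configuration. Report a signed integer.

94

Ligand charges: 3×(-1) from SCN⁻ and 3×(-1) from Cl⁻ sum to -6; with overall charge -3, Fe is +3.
Fe sits in group 8; removing 3 electrons leaves Fe³⁺ with 8 − 3 = 5 d electrons.
High-spin: t2g^3 e_g^2, CFSE = 0.0Δ_oct = 0 kJ/mol.
Low-spin: t2g^5 e_g^0, orbital CFSE = -2.0Δ_oct = -266 kJ/mol; plus 2 excess pairs × P = +360 kJ/mol; total 94 kJ/mol.
E(LS) − E(HS) = 94 − (0) = 94 kJ/mol.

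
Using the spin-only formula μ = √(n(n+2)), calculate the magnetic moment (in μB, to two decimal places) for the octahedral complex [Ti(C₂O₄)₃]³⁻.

1.73 μB

Each C₂O₄²⁻ contributes -2; 3 × (-2) = -6. With overall charge -3, Ti is in the +3 oxidation state.
Ti³⁺: group 4, so d-count = 4 − 3 = 1.
Configuration: t₂g¹ eg⁰ → 1 unpaired electron.
μ(spin-only) = √[1(1+2)] = √3 ≈ 1.73 μB.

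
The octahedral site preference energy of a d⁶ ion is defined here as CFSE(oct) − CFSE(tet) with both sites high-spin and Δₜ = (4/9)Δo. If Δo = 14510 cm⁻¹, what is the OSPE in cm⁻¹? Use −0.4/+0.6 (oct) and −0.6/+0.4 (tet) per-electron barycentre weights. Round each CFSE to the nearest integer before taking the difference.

Octahedral (high-spin): t₂g⁴ eg², CFSE = 4(−0.4) + 2(+0.6) = -0.4Δo = -0.4 × 14510 = -5804 cm⁻¹.
Tetrahedral: e³ t₂³, CFSE = 3(−0.6) + 3(+0.4) = -0.6Δₜ = -0.6 × (4/9) × 14510 = -3869 cm⁻¹.
OSPE = CFSE(oct) − CFSE(tet) = -5804 − (-3869) = -1935 cm⁻¹.

-1935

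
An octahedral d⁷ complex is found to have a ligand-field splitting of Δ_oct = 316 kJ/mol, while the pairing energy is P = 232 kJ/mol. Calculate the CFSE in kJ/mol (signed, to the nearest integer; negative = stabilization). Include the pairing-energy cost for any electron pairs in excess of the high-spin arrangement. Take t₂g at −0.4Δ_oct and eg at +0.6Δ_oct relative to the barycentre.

-337

With Δ_oct > P the complex is low-spin.
That gives t₂g⁶ eg¹.
Orbital CFSE = -1.8Δ_oct = -1.8 × 316 = -569 kJ/mol.
Excess pairs vs high-spin: 3 − 2 = 1; pairing cost = +232 kJ/mol.
Net CFSE = -569 + 232 = -337 kJ/mol.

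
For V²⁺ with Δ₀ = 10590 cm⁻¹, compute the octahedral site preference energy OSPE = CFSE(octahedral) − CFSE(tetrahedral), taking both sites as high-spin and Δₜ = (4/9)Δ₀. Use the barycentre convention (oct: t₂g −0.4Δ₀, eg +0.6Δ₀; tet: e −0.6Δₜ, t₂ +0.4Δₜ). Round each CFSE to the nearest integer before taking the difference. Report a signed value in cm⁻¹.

-8943

V sits in group 5; removing 2 electrons leaves V²⁺ with 5 − 2 = 3 d electrons.
In an octahedral site d³ (HS) is t2g^3 e_g^0, giving CFSE(oct) = -1.2Δ₀ = -12708 cm⁻¹.
Tetrahedral: e^2 t2^1, CFSE = 2(−0.6) + 1(+0.4) = -0.8Δₜ = -0.8 × (4/9) × 10590 = -3765 cm⁻¹.
Subtracting, OSPE = -12708 − (-3765) = -8943 cm⁻¹.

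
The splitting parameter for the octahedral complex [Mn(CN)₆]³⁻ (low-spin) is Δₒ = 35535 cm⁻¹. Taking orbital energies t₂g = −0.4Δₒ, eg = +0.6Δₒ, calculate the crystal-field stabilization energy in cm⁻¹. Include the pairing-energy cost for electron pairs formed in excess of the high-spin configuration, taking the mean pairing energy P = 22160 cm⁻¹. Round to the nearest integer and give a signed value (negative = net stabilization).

-34696

Each CN⁻ contributes -1; 6 × (-1) = -6. With overall charge -3, Mn is in the +3 oxidation state.
Mn is in group 7, so Mn³⁺ is d⁴ (7 − 3 = 4).
The d⁴ electrons fill as t₂g⁴ eg⁰.
CFSE(orbital) = 4×(-0.4Δₒ) + 0×(0.6Δₒ) = -1.6Δₒ; with Δₒ = 35535 cm⁻¹ that is -56856 cm⁻¹.
Pairing penalty: 1 pair vs 0 in the high-spin reference → 1 extra × P = 22160 cm⁻¹.
Combining: -56856 + 22160 = -34696 cm⁻¹.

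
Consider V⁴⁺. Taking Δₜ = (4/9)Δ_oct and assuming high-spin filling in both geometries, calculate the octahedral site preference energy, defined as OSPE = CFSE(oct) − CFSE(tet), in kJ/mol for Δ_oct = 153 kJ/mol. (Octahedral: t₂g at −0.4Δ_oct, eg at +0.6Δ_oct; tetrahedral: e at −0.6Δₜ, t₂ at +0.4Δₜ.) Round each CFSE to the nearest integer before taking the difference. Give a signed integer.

-20

Group 5 minus oxidation state +4 gives a d¹ configuration for V⁴⁺.
Octahedral (high-spin): t₂g¹ eg⁰, CFSE = 1(−0.4) + 0(+0.6) = -0.4Δ_oct = -0.4 × 153 = -61 kJ/mol.
In a tetrahedral site the filling is e¹ t₂⁰: CFSE(tet) = -0.6Δₜ = -0.6 × (4/9)(153) = -41 kJ/mol.
Subtracting, OSPE = -61 − (-41) = -20 kJ/mol.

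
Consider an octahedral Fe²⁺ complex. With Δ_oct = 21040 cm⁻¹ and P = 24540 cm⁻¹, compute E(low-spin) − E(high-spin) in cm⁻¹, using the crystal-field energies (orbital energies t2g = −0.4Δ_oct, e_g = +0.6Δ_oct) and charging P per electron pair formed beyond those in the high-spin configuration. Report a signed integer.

Fe sits in group 8; removing 2 electrons leaves Fe²⁺ with 8 − 2 = 6 d electrons.
High-spin: t2g^4 e_g^2, CFSE = -0.4Δ_oct = -8416 cm⁻¹.
Low-spin: t2g^6 e_g^0, orbital CFSE = -2.4Δ_oct = -50496 cm⁻¹; plus 2 excess pairs × P = +49080 cm⁻¹; total -1416 cm⁻¹.
E(LS) − E(HS) = -1416 − (-8416) = 7000 cm⁻¹.

7000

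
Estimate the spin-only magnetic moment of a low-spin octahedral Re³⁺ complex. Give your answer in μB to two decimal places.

Re is in group 7, so Re³⁺ is d⁴ (7 − 3 = 4).
Configuration: t₂g⁴ eg⁰ → 2 unpaired electrons.
μ(spin-only) = √[2(2+2)] = √8 ≈ 2.83 μB.

2.83 μB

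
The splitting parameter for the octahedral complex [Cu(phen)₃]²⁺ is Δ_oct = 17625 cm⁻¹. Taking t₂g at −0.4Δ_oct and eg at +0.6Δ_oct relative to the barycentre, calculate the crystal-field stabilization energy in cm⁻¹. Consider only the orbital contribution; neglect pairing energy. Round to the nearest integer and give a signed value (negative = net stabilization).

phen is neutral, so the +2 overall charge sits on Cu: oxidation state +2.
Group 11 minus oxidation state +2 gives a d⁹ configuration for Cu²⁺.
The d⁹ electrons fill as t₂g⁶ eg³.
Orbital CFSE = 6(-0.4) + 3(0.6) = -0.6Δ_oct = -0.6 × 17625 = -10575 cm⁻¹.

-10575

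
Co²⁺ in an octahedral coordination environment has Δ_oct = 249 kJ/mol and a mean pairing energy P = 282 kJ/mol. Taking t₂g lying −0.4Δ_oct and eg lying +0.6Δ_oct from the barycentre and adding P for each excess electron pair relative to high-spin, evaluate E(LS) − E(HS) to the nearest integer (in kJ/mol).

Group 9 minus oxidation state +2 gives a d⁷ configuration for Co²⁺.
In the high-spin limit (t₂g⁵ eg²) the orbital term is -0.8Δ_oct = -199 kJ/mol, with no excess pairing.
Low-spin t₂g⁶ eg¹ gives -1.8Δ_oct = -448 kJ/mol, but forming 1 extra pair costs 1P = 282 kJ/mol, so E(LS) = -448 + 282 = -166 kJ/mol.
Thus E(LS) − E(HS) = 33 kJ/mol.

33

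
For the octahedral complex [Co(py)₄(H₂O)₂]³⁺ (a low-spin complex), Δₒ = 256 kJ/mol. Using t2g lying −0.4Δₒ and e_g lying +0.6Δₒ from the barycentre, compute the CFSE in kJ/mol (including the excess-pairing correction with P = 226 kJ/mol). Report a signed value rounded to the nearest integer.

-162

Ligand charges: 4×(+0) from py and 2×(+0) from H₂O sum to +0; with overall charge +3, Co is +3.
Group 9 minus oxidation state +3 gives a d⁶ configuration for Co³⁺.
Configuration: t2g^6 e_g^0.
The orbital stabilization is -2.4Δₒ = -2.4 × 256 = -614 kJ/mol.
Relative to high-spin t2g^4 e_g^2 (1 paired), the low-spin configuration has 2 additional pairs, contributing +2 × 226 = +452 kJ/mol.
Combining: -614 + 452 = -162 kJ/mol.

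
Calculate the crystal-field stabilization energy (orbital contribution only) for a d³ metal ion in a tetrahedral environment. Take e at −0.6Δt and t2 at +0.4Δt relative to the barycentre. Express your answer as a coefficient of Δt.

With tetrahedral geometry the complex is necessarily high-spin.
Configuration: e^2 t2^1.
CFSE = 2(-0.6Δt) + 1(0.4Δt) = -1.2Δt + 0.4Δt = -0.8Δt.

-0.8 Δt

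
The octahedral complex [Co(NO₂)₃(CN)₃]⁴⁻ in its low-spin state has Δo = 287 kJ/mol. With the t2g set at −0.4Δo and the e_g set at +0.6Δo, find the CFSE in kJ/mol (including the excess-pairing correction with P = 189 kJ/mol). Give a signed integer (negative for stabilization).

-328

Ligand charges: 3×(-1) from NO₂⁻ and 3×(-1) from CN⁻ sum to -6; with overall charge -4, Co is +2.
Co sits in group 9; removing 2 electrons leaves Co²⁺ with 9 − 2 = 7 d electrons.
Configuration: t2g^6 e_g^1.
Orbital CFSE = 6(-0.4) + 1(0.6) = -1.8Δo = -1.8 × 287 = -517 kJ/mol.
Relative to high-spin t2g^5 e_g^2 (2 paired), the low-spin configuration has 1 additional pair, contributing +1 × 189 = +189 kJ/mol.
Net CFSE = -517 + 189 = -328 kJ/mol.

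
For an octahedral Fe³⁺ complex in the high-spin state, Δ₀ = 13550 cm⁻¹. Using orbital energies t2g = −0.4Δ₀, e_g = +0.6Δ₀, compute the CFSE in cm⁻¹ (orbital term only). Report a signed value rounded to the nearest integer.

0

Group 8 minus oxidation state +3 gives a d⁵ configuration for Fe³⁺.
The d⁵ electrons fill as t2g^3 e_g^2.
The orbital stabilization is 0.0Δ₀ = 0.0 × 13550 = 0 cm⁻¹.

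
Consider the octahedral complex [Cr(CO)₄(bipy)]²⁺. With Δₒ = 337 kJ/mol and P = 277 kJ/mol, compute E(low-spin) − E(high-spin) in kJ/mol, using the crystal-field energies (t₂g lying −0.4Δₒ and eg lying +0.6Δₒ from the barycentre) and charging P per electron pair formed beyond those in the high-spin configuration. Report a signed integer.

Ligand charges: 4×(+0) from CO and 1×(+0) from bipy sum to +0; with overall charge +2, Cr is +2.
Group 6 minus oxidation state +2 gives a d⁴ configuration for Cr²⁺.
High-spin d⁴ fills as t₂g³ eg¹ with CFSE 3(−0.4) + 1(+0.6) = -0.6Δₒ = -202 kJ/mol.
Low-spin t₂g⁴ eg⁰ gives -1.6Δₒ = -539 kJ/mol, but forming 1 extra pair costs 1P = 277 kJ/mol, so E(LS) = -539 + 277 = -262 kJ/mol.
The difference is -262 − (-202) = -60 kJ/mol, so low-spin lies lower.

-60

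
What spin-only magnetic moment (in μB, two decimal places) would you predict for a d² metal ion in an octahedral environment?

2.83 μB

Configuration: t₂g² eg⁰ → 2 unpaired electrons.
μ(spin-only) = √[2(2+2)] = √8 ≈ 2.83 μB.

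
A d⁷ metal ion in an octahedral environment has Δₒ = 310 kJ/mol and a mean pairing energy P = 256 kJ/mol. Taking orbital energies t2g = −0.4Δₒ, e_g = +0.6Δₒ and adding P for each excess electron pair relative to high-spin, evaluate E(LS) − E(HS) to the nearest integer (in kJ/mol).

-54

High-spin: t2g^5 e_g^2, CFSE = -0.8Δₒ = -248 kJ/mol.
For low-spin the configuration is t2g^6 e_g^1: orbital energy -1.8 × 310 = -558 kJ/mol, and 1 additional pair relative to high-spin adds 256 kJ/mol, giving -302 kJ/mol.
The difference is -302 − (-248) = -54 kJ/mol, so low-spin lies lower.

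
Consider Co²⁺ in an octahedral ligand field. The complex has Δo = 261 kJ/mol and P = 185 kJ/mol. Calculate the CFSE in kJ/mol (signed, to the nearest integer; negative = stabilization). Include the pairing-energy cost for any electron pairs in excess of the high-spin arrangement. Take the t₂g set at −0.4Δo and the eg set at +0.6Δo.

Co²⁺: group 9, so d-count = 9 − 2 = 7.
Since Δo = 261 kJ/mol > P = 185 kJ/mol, the complex adopts the low-spin configuration.
Filling d⁷ accordingly: t₂g⁶ eg¹.
Orbital CFSE = -1.8Δo = -1.8 × 261 = -470 kJ/mol.
Excess pairs vs high-spin: 3 − 2 = 1; pairing cost = +185 kJ/mol.
Net CFSE = -470 + 185 = -285 kJ/mol.

-285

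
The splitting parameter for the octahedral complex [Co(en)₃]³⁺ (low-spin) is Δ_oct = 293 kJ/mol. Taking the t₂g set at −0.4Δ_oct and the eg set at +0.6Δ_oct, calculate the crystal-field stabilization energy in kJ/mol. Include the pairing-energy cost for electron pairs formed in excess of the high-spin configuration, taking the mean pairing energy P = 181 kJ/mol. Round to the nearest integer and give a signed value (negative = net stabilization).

-341

en is neutral, so the +3 overall charge sits on Co: oxidation state +3.
Co³⁺: group 9, so d-count = 9 − 3 = 6.
Electron filling gives t₂g⁶ eg⁰.
CFSE(orbital) = 6×(-0.4Δ_oct) + 0×(0.6Δ_oct) = -2.4Δ_oct; with Δ_oct = 293 kJ/mol that is -703 kJ/mol.
Relative to high-spin t₂g⁴ eg² (1 paired), the low-spin configuration has 2 additional pairs, contributing +2 × 181 = +362 kJ/mol.
Combining: -703 + 362 = -341 kJ/mol.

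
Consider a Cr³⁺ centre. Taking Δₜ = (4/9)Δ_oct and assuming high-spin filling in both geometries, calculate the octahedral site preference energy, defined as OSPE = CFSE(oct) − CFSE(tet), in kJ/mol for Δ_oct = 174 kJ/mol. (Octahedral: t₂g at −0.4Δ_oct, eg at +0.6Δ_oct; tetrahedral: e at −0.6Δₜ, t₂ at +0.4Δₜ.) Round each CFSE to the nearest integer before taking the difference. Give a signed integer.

-147

Cr³⁺: group 6, so d-count = 6 − 3 = 3.
In an octahedral site d³ (HS) is t₂g³ eg⁰, giving CFSE(oct) = -1.2Δ_oct = -209 kJ/mol.
Tetrahedral: e² t₂¹, CFSE = 2(−0.6) + 1(+0.4) = -0.8Δₜ = -0.8 × (4/9) × 174 = -62 kJ/mol.
OSPE = -209 − (-62) = -147 kJ/mol.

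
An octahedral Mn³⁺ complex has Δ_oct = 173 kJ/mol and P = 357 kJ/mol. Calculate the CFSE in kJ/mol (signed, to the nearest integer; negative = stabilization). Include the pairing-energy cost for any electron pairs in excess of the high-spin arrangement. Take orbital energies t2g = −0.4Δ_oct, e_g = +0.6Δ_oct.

-104

Group 7 minus oxidation state +3 gives a d⁴ configuration for Mn³⁺.
Δ_oct < P, so pairing is avoided: the ground state is high-spin.
That gives t2g^3 e_g^1.
Orbital CFSE = -0.6Δ_oct = -0.6 × 173 = -104 kJ/mol.
High-spin has no excess pairs, so no pairing correction applies.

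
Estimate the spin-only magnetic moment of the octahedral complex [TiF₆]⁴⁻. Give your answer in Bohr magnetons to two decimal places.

2.83 Bohr magnetons

Each F⁻ contributes -1; 6 × (-1) = -6. With overall charge -4, Ti is in the +2 oxidation state.
Ti sits in group 4; removing 2 electrons leaves Ti²⁺ with 4 − 2 = 2 d electrons.
Configuration: t₂g² eg⁰ → 2 unpaired electrons.
μ(spin-only) = √[2(2+2)] = √8 ≈ 2.83 Bohr magnetons.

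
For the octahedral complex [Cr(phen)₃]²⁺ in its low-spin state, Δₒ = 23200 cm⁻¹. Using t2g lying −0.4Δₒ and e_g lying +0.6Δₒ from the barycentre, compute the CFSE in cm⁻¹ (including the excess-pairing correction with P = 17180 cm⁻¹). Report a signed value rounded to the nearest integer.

phen is neutral, so the +2 overall charge sits on Cr: oxidation state +2.
Group 6 minus oxidation state +2 gives a d⁴ configuration for Cr²⁺.
The d⁴ electrons fill as t2g^4 e_g^0.
CFSE(orbital) = 4×(-0.4Δₒ) + 0×(0.6Δₒ) = -1.6Δₒ; with Δₒ = 23200 cm⁻¹ that is -37120 cm⁻¹.
Pairing penalty: 1 pair vs 0 in the high-spin reference → 1 extra × P = 17180 cm⁻¹.
Combining: -37120 + 17180 = -19940 cm⁻¹.

-19940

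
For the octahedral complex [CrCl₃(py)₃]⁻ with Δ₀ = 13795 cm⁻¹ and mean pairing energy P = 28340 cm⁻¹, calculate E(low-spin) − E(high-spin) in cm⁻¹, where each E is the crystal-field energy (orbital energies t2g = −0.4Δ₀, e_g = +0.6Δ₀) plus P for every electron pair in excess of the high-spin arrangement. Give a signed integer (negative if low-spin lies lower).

Ligand charges: 3×(-1) from Cl⁻ and 3×(+0) from py sum to -3; with overall charge -1, Cr is +2.
Cr sits in group 6; removing 2 electrons leaves Cr²⁺ with 6 − 2 = 4 d electrons.
High-spin: t2g^3 e_g^1, CFSE = -0.6Δ₀ = -8277 cm⁻¹.
For low-spin the configuration is t2g^4 e_g^0: orbital energy -1.6 × 13795 = -22072 cm⁻¹, and 1 additional pair relative to high-spin adds 28340 cm⁻¹, giving 6268 cm⁻¹.
Thus E(LS) − E(HS) = 14545 cm⁻¹.

14545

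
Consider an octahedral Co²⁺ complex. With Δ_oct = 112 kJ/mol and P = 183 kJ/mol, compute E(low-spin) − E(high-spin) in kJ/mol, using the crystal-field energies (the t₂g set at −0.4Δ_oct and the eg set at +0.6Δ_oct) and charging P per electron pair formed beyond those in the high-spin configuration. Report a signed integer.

71

Co sits in group 9; removing 2 electrons leaves Co²⁺ with 9 − 2 = 7 d electrons.
High-spin: t₂g⁵ eg², CFSE = -0.8Δ_oct = -90 kJ/mol.
For low-spin the configuration is t₂g⁶ eg¹: orbital energy -1.8 × 112 = -202 kJ/mol, and 1 additional pair relative to high-spin adds 183 kJ/mol, giving -19 kJ/mol.
E(LS) − E(HS) = -19 − (-90) = 71 kJ/mol.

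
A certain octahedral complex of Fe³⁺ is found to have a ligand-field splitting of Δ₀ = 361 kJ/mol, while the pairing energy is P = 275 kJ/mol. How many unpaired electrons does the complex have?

1

Fe³⁺: group 8, so d-count = 8 − 3 = 5.
Δ₀ > P, so pairing is preferred: the ground state is low-spin.
Configuration: t₂g⁵ eg⁰.
Unpaired electrons: 1.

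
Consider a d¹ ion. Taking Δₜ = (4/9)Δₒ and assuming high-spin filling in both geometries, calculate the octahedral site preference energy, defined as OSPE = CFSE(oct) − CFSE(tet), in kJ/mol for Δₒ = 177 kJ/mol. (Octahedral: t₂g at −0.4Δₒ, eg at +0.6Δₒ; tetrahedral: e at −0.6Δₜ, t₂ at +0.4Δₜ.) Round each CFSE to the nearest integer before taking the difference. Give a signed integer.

In an octahedral site d¹ (HS) is t₂g¹ eg⁰, giving CFSE(oct) = -0.4Δₒ = -71 kJ/mol.
In a tetrahedral site the filling is e¹ t₂⁰: CFSE(tet) = -0.6Δₜ = -0.6 × (4/9)(177) = -47 kJ/mol.
OSPE = CFSE(oct) − CFSE(tet) = -71 − (-47) = -24 kJ/mol.

-24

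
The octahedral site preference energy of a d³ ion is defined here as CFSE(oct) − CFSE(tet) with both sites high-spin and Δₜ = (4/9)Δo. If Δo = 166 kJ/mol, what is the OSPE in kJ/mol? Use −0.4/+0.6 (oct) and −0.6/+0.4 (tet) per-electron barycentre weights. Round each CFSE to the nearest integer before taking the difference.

Octahedral high-spin t2g^3 e_g^0: CFSE = -1.2 × 166 = -199 kJ/mol.
In a tetrahedral site the filling is e^2 t2^1: CFSE(tet) = -0.8Δₜ = -0.8 × (4/9)(166) = -59 kJ/mol.
Subtracting, OSPE = -199 − (-59) = -140 kJ/mol.

-140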